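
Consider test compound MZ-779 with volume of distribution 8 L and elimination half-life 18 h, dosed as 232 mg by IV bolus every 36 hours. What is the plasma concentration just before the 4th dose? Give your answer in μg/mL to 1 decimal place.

9.5 μg/mL

f = (1/2)^(τ/t½) = (1/2)^(36/18) ≈ 0.2500.
C₀ = D/Vd = 232/8 ≈ 29.000 μg/mL.
Before the 4th dose, 3 doses have been given. Superposition: Cmin = C₀·(f + f² + … + f^3).
≈ 29.000 × (0.2500 + 0.0625 + 0.0156) ≈ 29.000 × 0.3281 ≈ 9.515 μg/mL.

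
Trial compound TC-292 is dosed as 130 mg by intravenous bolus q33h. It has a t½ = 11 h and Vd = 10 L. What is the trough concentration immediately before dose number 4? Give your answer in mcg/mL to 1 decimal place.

f = (1/2)^(τ/t½) = (1/2)^(33/11) ≈ 0.1250.
C₀ = D/Vd = 130/10 ≈ 13.000 mcg/mL.
Before the 4th dose, 3 doses have been given. Superposition: Cmin = C₀·(f + f² + … + f^3).
≈ 13.000 × (0.1250 + 0.0156 + 0.0020) ≈ 13.000 × 0.1426 ≈ 1.854 mcg/mL.

1.9 mcg/mL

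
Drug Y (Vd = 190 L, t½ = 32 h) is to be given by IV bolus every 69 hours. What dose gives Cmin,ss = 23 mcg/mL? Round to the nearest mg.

τ/t½ = 69/32 ≈ 2.1562, so f = (1/2)^(69/32) ≈ 0.224339.
Cmin,ss = (D/Vd)·f/(1−f), so D = Cmin,ss·Vd·(1−f)/f.
D = 23 × 190 × (1−f)/f ≈ 23 × 190 × 3.45754 ≈ 15109.45 mg.

15109 mg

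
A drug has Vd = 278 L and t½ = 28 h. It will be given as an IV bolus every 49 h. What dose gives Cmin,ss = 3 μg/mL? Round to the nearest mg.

τ/t½ = 49/28 ≈ 1.75, so f = (1/2)^(49/28) ≈ 0.297302.
Cmin,ss = (D/Vd)·f/(1−f), so D = Cmin,ss·Vd·(1−f)/f.
D = 3 × 278 × (1−f)/f ≈ 3 × 278 × 2.36358 ≈ 1971.23 mg.

1971 mg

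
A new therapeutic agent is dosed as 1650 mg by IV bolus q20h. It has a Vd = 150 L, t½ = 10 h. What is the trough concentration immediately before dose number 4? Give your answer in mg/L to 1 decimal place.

3.6 mg/L

f = (1/2)^(τ/t½) = (1/2)^(20/10) ≈ 0.2500.
C₀ = D/Vd = 1650/150 ≈ 11.000 mg/L.
Before the 4th dose, 3 doses have been given. Superposition: Cmin = C₀·(f + f² + … + f^3).
≈ 11.000 × (0.2500 + 0.0625 + 0.0156) ≈ 11.000 × 0.3281 ≈ 3.609 mg/L.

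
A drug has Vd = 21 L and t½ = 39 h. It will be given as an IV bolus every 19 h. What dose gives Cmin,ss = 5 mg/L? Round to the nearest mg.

τ/t½ = 19/39 ≈ 0.48718, so f = (1/2)^(19/39) ≈ 0.713418.
Cmin,ss = (D/Vd)·f/(1−f), so D = Cmin,ss·Vd·(1−f)/f.
D = 5 × 21 × (1−f)/f ≈ 5 × 21 × 0.40170 ≈ 42.18 mg.

42 mg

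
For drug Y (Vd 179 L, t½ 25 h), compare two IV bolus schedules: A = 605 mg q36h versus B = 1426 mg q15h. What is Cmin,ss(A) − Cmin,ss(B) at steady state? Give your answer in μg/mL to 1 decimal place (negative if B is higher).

-13.5 μg/mL

Regimen A: f = (1/2)^(36/25) ≈ 0.3686; Cmin,ss = (605/179)·f/(1−f) ≈ 1.973 μg/mL.
Regimen B: f = (1/2)^(15/25) ≈ 0.6598; Cmin,ss = (1426/179)·f/(1−f) ≈ 15.451 μg/mL.
Difference ≈ 1.973 − 15.451 ≈ -13.478 μg/mL.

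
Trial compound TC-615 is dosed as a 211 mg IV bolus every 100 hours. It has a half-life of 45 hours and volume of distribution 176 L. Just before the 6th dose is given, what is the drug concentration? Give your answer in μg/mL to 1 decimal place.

f = (1/2)^(τ/t½) = (1/2)^(100/45) ≈ 0.2143.
C₀ = D/Vd = 211/176 ≈ 1.199 μg/mL.
Before the 6th dose, 5 doses have been given. Superposition: Cmin = C₀·(f + f² + … + f^5).
≈ 1.199 × (0.2143 + 0.0459 + 0.0098 + 0.0021 + 0.0005) ≈ 1.199 × 0.2726 ≈ 0.327 μg/mL.

0.3 μg/mL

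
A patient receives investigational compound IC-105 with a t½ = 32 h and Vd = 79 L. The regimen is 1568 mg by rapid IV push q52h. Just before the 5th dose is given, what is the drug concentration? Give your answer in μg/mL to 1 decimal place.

9.4 μg/mL

f = (1/2)^(τ/t½) = (1/2)^(52/32) ≈ 0.3242.
C₀ = D/Vd = 1568/79 ≈ 19.848 μg/mL.
Before the 5th dose, 4 doses have been given. Superposition: Cmin = C₀·(f + f² + … + f^4).
≈ 19.848 × (0.3242 + 0.1051 + 0.0341 + 0.0110) ≈ 19.848 × 0.4744 ≈ 9.416 μg/mL.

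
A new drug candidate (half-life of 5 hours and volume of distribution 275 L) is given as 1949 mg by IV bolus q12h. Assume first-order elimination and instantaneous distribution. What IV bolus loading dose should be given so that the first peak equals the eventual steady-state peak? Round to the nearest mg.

2405 mg

f = (1/2)^(12/5) ≈ 0.189465; accumulation ratio R = 1/(1−f) ≈ 1.23375.
Loading dose to hit Cmax,ss on first dose: D_load = D_maint·R ≈ 1949 × 1.23375 ≈ 2404.58 mg.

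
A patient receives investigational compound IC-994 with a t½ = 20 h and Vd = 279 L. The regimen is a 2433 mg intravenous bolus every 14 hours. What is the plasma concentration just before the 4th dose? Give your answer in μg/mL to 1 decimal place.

10.7 μg/mL

f = (1/2)^(τ/t½) = (1/2)^(14/20) ≈ 0.6156.
C₀ = D/Vd = 2433/279 ≈ 8.720 μg/mL.
Before the 4th dose, 3 doses have been given. Superposition: Cmin = C₀·(f + f² + … + f^3).
≈ 8.720 × (0.6156 + 0.3790 + 0.2333) ≈ 8.720 × 1.2279 ≈ 10.707 μg/mL.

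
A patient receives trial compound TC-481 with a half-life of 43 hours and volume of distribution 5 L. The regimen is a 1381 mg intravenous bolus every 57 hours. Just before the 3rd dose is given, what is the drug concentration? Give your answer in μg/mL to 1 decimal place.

154.2 μg/mL

f = (1/2)^(τ/t½) = (1/2)^(57/43) ≈ 0.3990.
C₀ = D/Vd = 1381/5 ≈ 276.200 μg/mL.
Before the 3rd dose, 2 doses have been given. Superposition: Cmin = C₀·(f + f²).
≈ 276.200 × (0.3990 + 0.1592) ≈ 276.200 × 0.5582 ≈ 154.175 μg/mL.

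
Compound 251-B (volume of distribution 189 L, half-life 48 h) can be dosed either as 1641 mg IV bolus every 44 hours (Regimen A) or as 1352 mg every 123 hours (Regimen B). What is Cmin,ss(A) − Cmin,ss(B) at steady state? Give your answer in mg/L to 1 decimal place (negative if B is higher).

8.3 mg/L

Regimen A: f = (1/2)^(44/48) ≈ 0.5297; Cmin,ss = (1641/189)·f/(1−f) ≈ 9.779 mg/L.
Regimen B: f = (1/2)^(123/48) ≈ 0.1693; Cmin,ss = (1352/189)·f/(1−f) ≈ 1.458 mg/L.
Difference ≈ 9.779 − 1.458 ≈ 8.321 mg/L.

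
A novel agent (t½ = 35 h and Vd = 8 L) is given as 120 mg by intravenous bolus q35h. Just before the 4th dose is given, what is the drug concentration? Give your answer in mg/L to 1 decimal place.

13.1 mg/L

f = (1/2)^(τ/t½) = (1/2)^(35/35) ≈ 0.5000.
C₀ = D/Vd = 120/8 ≈ 15.000 mg/L.
Before the 4th dose, 3 doses have been given. Superposition: Cmin = C₀·(f + f² + … + f^3).
≈ 15.000 × (0.5000 + 0.2500 + 0.1250) ≈ 15.000 × 0.8750 ≈ 13.125 mg/L.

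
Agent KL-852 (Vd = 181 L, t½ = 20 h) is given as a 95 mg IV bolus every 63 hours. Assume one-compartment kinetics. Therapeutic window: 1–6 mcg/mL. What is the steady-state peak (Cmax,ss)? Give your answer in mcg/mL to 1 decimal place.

τ/t½ = 63/20 ≈ 3.15, so fraction remaining f = (1/2)^(63/20) ≈ 0.1127.
Accumulation ratio R = 1/(1 − f) ≈ 1/0.8873 ≈ 1.1270.
Single-dose peak C₀ = D/Vd = 95/181 ≈ 0.525 mcg/mL.
Cmax,ss = C₀/(1 − f) ≈ 0.525/0.8873 ≈ 0.592 mcg/mL.
Peak 0.6 mcg/mL vs MTC 6 mcg/mL: below toxic threshold.

0.6 mcg/mL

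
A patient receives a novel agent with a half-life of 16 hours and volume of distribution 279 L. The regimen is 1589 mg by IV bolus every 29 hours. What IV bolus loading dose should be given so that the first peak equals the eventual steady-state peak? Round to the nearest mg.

f = (1/2)^(29/16) ≈ 0.284697; accumulation ratio R = 1/(1−f) ≈ 1.39801.
Loading dose to hit Cmax,ss on first dose: D_load = D_maint·R ≈ 1589 × 1.39801 ≈ 2221.44 mg.

2221 mg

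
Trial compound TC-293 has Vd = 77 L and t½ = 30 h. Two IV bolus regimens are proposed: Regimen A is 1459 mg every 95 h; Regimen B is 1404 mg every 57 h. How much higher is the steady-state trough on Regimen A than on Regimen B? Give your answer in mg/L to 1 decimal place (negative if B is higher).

-4.3 mg/L

Regimen A: f = (1/2)^(95/30) ≈ 0.1114; Cmin,ss = (1459/77)·f/(1−f) ≈ 2.375 mg/L.
Regimen B: f = (1/2)^(57/30) ≈ 0.2679; Cmin,ss = (1404/77)·f/(1−f) ≈ 6.672 mg/L.
Difference ≈ 2.375 − 6.672 ≈ -4.297 mg/L.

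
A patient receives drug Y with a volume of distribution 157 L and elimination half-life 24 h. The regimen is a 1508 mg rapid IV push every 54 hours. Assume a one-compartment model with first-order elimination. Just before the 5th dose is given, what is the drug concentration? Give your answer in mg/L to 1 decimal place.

f = (1/2)^(τ/t½) = (1/2)^(54/24) ≈ 0.2102.
C₀ = D/Vd = 1508/157 ≈ 9.605 mg/L.
Before the 5th dose, 4 doses have been given. Superposition: Cmin = C₀·(f + f² + … + f^4).
≈ 9.605 × (0.2102 + 0.0442 + 0.0093 + 0.0020) ≈ 9.605 × 0.2657 ≈ 2.552 mg/L.

2.6 mg/L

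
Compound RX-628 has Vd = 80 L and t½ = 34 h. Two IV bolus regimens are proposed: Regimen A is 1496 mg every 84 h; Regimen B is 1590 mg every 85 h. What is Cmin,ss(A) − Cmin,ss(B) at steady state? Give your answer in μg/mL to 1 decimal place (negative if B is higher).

Regimen A: f = (1/2)^(84/34) ≈ 0.1804; Cmin,ss = (1496/80)·f/(1−f) ≈ 4.116 μg/mL.
Regimen B: f = (1/2)^(85/34) ≈ 0.1768; Cmin,ss = (1590/80)·f/(1−f) ≈ 4.269 μg/mL.
Difference ≈ 4.116 − 4.269 ≈ -0.153 μg/mL.

-0.2 μg/mL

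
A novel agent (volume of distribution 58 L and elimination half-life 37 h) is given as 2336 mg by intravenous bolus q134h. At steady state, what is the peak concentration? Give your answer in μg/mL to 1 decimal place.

43.8 μg/mL

k = ln2/t½ = ln2/37 ≈ 0.018734 h⁻¹; fraction remaining f = e^(−kτ) = e^(−0.018734×134) ≈ 0.0812.
Accumulation ratio R = 1/(1 − f) ≈ 1/0.9188 ≈ 1.0884.
Each bolus raises the concentration by D/Vd = 2336/58 ≈ 40.276 μg/mL.
Cmax,ss = C₀/(1 − f) ≈ 40.276/0.9188 ≈ 43.835 μg/mL.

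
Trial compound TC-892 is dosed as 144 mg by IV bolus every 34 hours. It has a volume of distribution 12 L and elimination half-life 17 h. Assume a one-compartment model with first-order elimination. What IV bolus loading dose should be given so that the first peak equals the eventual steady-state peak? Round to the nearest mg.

f = (1/2)^(34/17) ≈ 0.250000; accumulation ratio R = 1/(1−f) ≈ 1.33333.
Loading dose to hit Cmax,ss on first dose: D_load = D_maint·R ≈ 144 × 1.33333 ≈ 192.00 mg.

192 mg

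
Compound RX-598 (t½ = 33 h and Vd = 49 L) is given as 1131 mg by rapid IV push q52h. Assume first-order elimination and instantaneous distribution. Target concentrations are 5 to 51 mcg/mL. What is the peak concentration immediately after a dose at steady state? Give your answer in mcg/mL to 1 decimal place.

Over one 52-h interval, 52/33 ≈ 1.5758 half-lives elapse, leaving f ≈ 0.3355 of each dose.
Accumulation ratio R = 1/(1 − f) ≈ 1/0.6645 ≈ 1.5049.
Single-dose peak C₀ = D/Vd = 1131/49 ≈ 23.082 mcg/mL.
Steady-state peak Cmax,ss = C₀·R ≈ 23.082 × 1.5049 ≈ 34.736 mcg/mL.
Peak 34.7 mcg/mL vs MTC 51 mcg/mL: below toxic threshold.

34.7 mcg/mL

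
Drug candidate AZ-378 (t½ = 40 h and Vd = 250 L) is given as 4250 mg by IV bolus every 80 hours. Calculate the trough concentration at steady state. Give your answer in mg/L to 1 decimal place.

5.7 mg/L

The dosing interval is 2 half-lives, so f = 2^(−2) = 0.25.
Accumulation ratio R = 1/(1 − f) = 1/0.75 = 4/3.
Single-dose peak C₀ = D/Vd = 4250/250 = 17 mg/L.
Steady-state peak Cmax,ss = C₀·R = 17 × 4/3 ≈ 22.667 mg/L.
Steady-state trough Cmin,ss = Cmax,ss·f ≈ 22.667 × 0.25 ≈ 5.667 mg/L.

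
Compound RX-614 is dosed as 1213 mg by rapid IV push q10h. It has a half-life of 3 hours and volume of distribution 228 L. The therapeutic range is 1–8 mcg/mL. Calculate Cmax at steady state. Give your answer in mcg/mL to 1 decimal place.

5.9 mcg/mL

Over one 10-h interval, 10/3 ≈ 3.3333 half-lives elapse, leaving f ≈ 0.0992 of each dose.
Accumulation ratio R = 1/(1 − f) ≈ 1/0.9008 ≈ 1.1101.
Single-dose peak C₀ = D/Vd = 1213/228 ≈ 5.320 mcg/mL.
Steady-state peak Cmax,ss = C₀·R ≈ 5.320 × 1.1101 ≈ 5.906 mcg/mL.
Peak 5.9 mcg/mL vs MTC 8 mcg/mL: below toxic threshold.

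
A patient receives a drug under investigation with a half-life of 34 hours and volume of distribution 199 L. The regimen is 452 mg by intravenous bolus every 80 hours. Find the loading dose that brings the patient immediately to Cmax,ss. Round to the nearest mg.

f = (1/2)^(80/34) ≈ 0.195747; accumulation ratio R = 1/(1−f) ≈ 1.24339.
Loading dose to hit Cmax,ss on first dose: D_load = D_maint·R ≈ 452 × 1.24339 ≈ 562.01 mg.

562 mg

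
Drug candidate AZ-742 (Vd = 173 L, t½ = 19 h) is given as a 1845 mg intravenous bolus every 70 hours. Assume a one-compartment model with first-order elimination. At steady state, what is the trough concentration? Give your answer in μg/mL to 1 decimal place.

0.9 μg/mL

k = ln2/t½ = ln2/19 ≈ 0.036481 h⁻¹; fraction remaining f = e^(−kτ) = e^(−0.036481×70) ≈ 0.0778.
Accumulation ratio R = 1/(1 − f) ≈ 1/0.9222 ≈ 1.0844.
Single-dose peak C₀ = D/Vd = 1845/173 ≈ 10.665 μg/mL.
Steady-state peak Cmax,ss = C₀·R ≈ 10.665 × 1.0844 ≈ 11.565 μg/mL.
Steady-state trough Cmin,ss = Cmax,ss·f ≈ 11.565 × 0.0778 ≈ 0.900 μg/mL.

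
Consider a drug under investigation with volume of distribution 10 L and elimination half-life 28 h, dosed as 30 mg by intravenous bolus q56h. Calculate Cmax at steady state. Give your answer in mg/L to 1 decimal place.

The dosing interval is 2 half-lives, so f = 2^(−2) = 0.25.
At steady state, R = 1/(1 − 0.25) = 4/3.
Single-dose peak C₀ = D/Vd = 30/10 = 3 mg/L.
Steady-state peak Cmax,ss = C₀·R = 3 × 4/3 ≈ 4.000 mg/L.

4.0 mg/L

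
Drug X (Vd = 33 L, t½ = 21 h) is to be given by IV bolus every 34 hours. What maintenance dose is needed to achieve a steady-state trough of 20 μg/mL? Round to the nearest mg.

τ/t½ = 34/21 ≈ 1.619, so f = (1/2)^(34/21) ≈ 0.325550.
Cmin,ss = (D/Vd)·f/(1−f), so D = Cmin,ss·Vd·(1−f)/f.
D = 20 × 33 × (1−f)/f ≈ 20 × 33 × 2.07172 ≈ 1367.34 mg.

1367 mg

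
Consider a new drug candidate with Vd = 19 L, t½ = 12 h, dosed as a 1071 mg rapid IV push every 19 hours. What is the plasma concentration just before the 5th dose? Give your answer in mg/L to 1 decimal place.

f = (1/2)^(τ/t½) = (1/2)^(19/12) ≈ 0.3337.
C₀ = D/Vd = 1071/19 ≈ 56.368 mg/L.
Before the 5th dose, 4 doses have been given. Superposition: Cmin = C₀·(f + f² + … + f^4).
≈ 56.368 × (0.3337 + 0.1114 + 0.0372 + 0.0124) ≈ 56.368 × 0.4947 ≈ 27.885 mg/L.

27.9 mg/L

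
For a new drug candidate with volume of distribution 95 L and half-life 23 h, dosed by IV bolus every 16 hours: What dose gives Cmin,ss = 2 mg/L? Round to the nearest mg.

τ/t½ = 16/23 ≈ 0.69565, so f = (1/2)^(16/23) ≈ 0.617430.
Cmin,ss = (D/Vd)·f/(1−f), so D = Cmin,ss·Vd·(1−f)/f.
D = 2 × 95 × (1−f)/f ≈ 2 × 95 × 0.61962 ≈ 117.73 mg.

118 mg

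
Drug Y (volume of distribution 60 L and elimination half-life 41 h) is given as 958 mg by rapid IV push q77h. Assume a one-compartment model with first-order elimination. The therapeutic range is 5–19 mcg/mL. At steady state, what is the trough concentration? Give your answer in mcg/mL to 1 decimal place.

6.0 mcg/mL

Over one 77-h interval, 77/41 ≈ 1.878 half-lives elapse, leaving f ≈ 0.2721 of each dose.
Accumulation ratio R = 1/(1 − f) ≈ 1/0.7279 ≈ 1.3738.
Single-dose peak C₀ = D/Vd = 958/60 ≈ 15.967 mcg/mL.
Steady-state peak Cmax,ss = C₀·R ≈ 15.967 × 1.3738 ≈ 21.935 mcg/mL.
One interval later, Cmin,ss = Cmax,ss·e^(−kτ) ≈ 21.935 × 0.2721 ≈ 5.969 mcg/mL.
Trough 6.0 mcg/mL vs MEC 5 mcg/mL: adequate.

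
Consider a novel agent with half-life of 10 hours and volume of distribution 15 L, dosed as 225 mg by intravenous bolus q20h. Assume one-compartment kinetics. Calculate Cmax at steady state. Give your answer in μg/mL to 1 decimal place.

20.0 μg/mL

τ = 20 h = 2 half-lives, so f = (1/2)^2 = 0.25.
Accumulation ratio R = 1/(1 − f) = 1/0.75 = 4/3.
Single-dose peak C₀ = D/Vd = 225/15 = 15 μg/mL.
Steady-state peak Cmax,ss = C₀·R = 15 × 4/3 ≈ 20.000 μg/mL.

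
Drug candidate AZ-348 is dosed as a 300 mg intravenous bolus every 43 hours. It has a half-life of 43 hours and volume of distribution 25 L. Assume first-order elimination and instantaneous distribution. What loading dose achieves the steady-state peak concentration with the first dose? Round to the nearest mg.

600 mg

f = (1/2)^(43/43) ≈ 0.500000; accumulation ratio R = 1/(1−f) ≈ 2.00000.
Loading dose to hit Cmax,ss on first dose: D_load = D_maint·R ≈ 300 × 2.00000 ≈ 600.00 mg.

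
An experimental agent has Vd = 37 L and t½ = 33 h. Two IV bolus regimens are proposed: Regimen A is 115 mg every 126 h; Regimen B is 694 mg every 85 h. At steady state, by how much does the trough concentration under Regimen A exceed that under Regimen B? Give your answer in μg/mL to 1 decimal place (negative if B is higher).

Regimen A: f = (1/2)^(126/33) ≈ 0.0709; Cmin,ss = (115/37)·f/(1−f) ≈ 0.237 μg/mL.
Regimen B: f = (1/2)^(85/33) ≈ 0.1677; Cmin,ss = (694/37)·f/(1−f) ≈ 3.779 μg/mL.
Difference ≈ 0.237 − 3.779 ≈ -3.542 μg/mL.

-3.5 μg/mL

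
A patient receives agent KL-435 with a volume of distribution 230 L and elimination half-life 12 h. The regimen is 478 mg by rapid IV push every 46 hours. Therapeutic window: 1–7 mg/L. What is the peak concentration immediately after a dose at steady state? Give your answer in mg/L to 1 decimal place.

k = ln2/t½ = ln2/12 ≈ 0.057762 h⁻¹; fraction remaining f = e^(−kτ) = e^(−0.057762×46) ≈ 0.0702.
Accumulation ratio R = 1/(1 − f) ≈ 1/0.9298 ≈ 1.0755.
Each bolus raises the concentration by D/Vd = 478/230 ≈ 2.078 mg/L.
Steady-state peak Cmax,ss = C₀·R ≈ 2.078 × 1.0755 ≈ 2.235 mg/L.
Peak 2.2 mg/L vs MTC 7 mg/L: below toxic threshold.

2.2 mg/L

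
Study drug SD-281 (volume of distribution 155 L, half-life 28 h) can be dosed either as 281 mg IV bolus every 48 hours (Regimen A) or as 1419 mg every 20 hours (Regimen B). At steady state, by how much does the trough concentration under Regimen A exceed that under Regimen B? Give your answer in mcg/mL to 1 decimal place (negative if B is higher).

Regimen A: f = (1/2)^(48/28) ≈ 0.3048; Cmin,ss = (281/155)·f/(1−f) ≈ 0.795 mcg/mL.
Regimen B: f = (1/2)^(20/28) ≈ 0.6095; Cmin,ss = (1419/155)·f/(1−f) ≈ 14.289 mcg/mL.
Difference ≈ 0.795 − 14.289 ≈ -13.494 mcg/mL.

-13.5 mcg/mL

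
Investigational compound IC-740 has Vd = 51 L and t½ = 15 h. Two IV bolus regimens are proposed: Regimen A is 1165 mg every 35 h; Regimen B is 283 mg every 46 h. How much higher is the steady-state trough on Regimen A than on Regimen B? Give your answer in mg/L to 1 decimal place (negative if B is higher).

Regimen A: f = (1/2)^(35/15) ≈ 0.1984; Cmin,ss = (1165/51)·f/(1−f) ≈ 5.654 mg/L.
Regimen B: f = (1/2)^(46/15) ≈ 0.1194; Cmin,ss = (283/51)·f/(1−f) ≈ 0.752 mg/L.
Difference ≈ 5.654 − 0.752 ≈ 4.902 mg/L.

4.9 mg/L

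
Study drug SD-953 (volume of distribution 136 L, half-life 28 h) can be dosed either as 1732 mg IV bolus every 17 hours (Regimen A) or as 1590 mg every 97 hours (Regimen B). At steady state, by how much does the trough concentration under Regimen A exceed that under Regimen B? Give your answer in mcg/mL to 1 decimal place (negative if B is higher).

Regimen A: f = (1/2)^(17/28) ≈ 0.6565; Cmin,ss = (1732/136)·f/(1−f) ≈ 24.340 mcg/mL.
Regimen B: f = (1/2)^(97/28) ≈ 0.0906; Cmin,ss = (1590/136)·f/(1−f) ≈ 1.165 mcg/mL.
Difference ≈ 24.340 − 1.165 ≈ 23.175 mcg/mL.

23.2 mcg/mL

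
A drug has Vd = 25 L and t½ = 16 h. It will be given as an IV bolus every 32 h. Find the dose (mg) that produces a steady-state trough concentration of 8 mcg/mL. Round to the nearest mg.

600 mg

τ/t½ = 32/16 ≈ 2, so f = (1/2)^(32/16) ≈ 0.250000.
Cmin,ss = (D/Vd)·f/(1−f), so D = Cmin,ss·Vd·(1−f)/f.
D = 8 × 25 × (1−f)/f ≈ 8 × 25 × 3.00000 ≈ 600.00 mg.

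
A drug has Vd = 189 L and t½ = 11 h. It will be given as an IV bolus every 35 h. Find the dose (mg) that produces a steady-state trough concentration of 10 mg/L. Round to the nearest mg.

τ/t½ = 35/11 ≈ 3.1818, so f = (1/2)^(35/11) ≈ 0.110199.
Cmin,ss = (D/Vd)·f/(1−f), so D = Cmin,ss·Vd·(1−f)/f.
D = 10 × 189 × (1−f)/f ≈ 10 × 189 × 8.07449 ≈ 15260.79 mg.

15261 mg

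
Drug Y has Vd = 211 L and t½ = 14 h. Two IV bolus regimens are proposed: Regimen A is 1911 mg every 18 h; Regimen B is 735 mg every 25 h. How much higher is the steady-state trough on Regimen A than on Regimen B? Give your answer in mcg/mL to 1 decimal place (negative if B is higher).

4.9 mcg/mL

Regimen A: f = (1/2)^(18/14) ≈ 0.4102; Cmin,ss = (1911/211)·f/(1−f) ≈ 6.299 mcg/mL.
Regimen B: f = (1/2)^(25/14) ≈ 0.2900; Cmin,ss = (735/211)·f/(1−f) ≈ 1.423 mcg/mL.
Difference ≈ 6.299 − 1.423 ≈ 4.876 mcg/mL.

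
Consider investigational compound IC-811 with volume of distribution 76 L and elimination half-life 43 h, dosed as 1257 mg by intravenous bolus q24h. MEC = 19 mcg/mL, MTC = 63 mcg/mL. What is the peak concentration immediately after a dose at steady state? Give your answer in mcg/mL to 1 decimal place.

τ/t½ = 24/43 ≈ 0.55814, so fraction remaining f = (1/2)^(24/43) ≈ 0.6792.
Accumulation ratio R = 1/(1 − f) ≈ 1/0.3208 ≈ 3.1172.
Single-dose peak C₀ = D/Vd = 1257/76 ≈ 16.539 mcg/mL.
Steady-state peak Cmax,ss = C₀·R ≈ 16.539 × 3.1172 ≈ 51.555 mcg/mL.
Peak 51.6 mcg/mL vs MTC 63 mcg/mL: below toxic threshold.

51.6 mcg/mL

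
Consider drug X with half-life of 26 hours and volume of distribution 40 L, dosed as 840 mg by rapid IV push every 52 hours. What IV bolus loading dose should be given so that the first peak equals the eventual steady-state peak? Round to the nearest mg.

f = (1/2)^(52/26) ≈ 0.250000; accumulation ratio R = 1/(1−f) ≈ 1.33333.
Loading dose to hit Cmax,ss on first dose: D_load = D_maint·R ≈ 840 × 1.33333 ≈ 1120.00 mg.

1120 mg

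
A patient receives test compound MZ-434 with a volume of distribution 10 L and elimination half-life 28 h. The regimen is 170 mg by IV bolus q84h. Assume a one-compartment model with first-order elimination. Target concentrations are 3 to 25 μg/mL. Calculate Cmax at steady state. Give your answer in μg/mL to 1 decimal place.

τ = 84 h = 3 half-lives, so f = (1/2)^3 = 0.125.
At steady state, R = 1/(1 − 0.125) = 8/7.
Single-dose peak C₀ = D/Vd = 170/10 = 17 μg/mL.
Steady-state peak Cmax,ss = C₀·R = 17 × 8/7 ≈ 19.429 μg/mL.
Peak 19.4 μg/mL vs MTC 25 μg/mL: below toxic threshold.

19.4 μg/mL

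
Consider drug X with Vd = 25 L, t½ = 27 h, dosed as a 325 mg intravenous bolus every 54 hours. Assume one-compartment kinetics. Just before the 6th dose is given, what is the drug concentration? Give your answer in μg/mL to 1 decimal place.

4.3 μg/mL

f = (1/2)^(τ/t½) = (1/2)^(54/27) ≈ 0.2500.
C₀ = D/Vd = 325/25 ≈ 13.000 μg/mL.
Before the 6th dose, 5 doses have been given. Superposition: Cmin = C₀·(f + f² + … + f^5).
≈ 13.000 × (0.2500 + 0.0625 + 0.0156 + 0.0039 + 0.0010) ≈ 13.000 × 0.3330 ≈ 4.329 μg/mL.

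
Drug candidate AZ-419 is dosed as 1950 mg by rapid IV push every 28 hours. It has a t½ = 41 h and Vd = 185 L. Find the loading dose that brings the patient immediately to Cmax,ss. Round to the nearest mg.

5171 mg

f = (1/2)^(28/41) ≈ 0.622900; accumulation ratio R = 1/(1−f) ≈ 2.65182.
Loading dose to hit Cmax,ss on first dose: D_load = D_maint·R ≈ 1950 × 2.65182 ≈ 5171.05 mg.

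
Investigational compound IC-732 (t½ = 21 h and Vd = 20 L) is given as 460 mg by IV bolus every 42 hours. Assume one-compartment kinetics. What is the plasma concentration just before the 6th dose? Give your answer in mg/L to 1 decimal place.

f = (1/2)^(τ/t½) = (1/2)^(42/21) ≈ 0.2500.
C₀ = D/Vd = 460/20 ≈ 23.000 mg/L.
Before the 6th dose, 5 doses have been given. Superposition: Cmin = C₀·(f + f² + … + f^5).
≈ 23.000 × (0.2500 + 0.0625 + 0.0156 + 0.0039 + 0.0010) ≈ 23.000 × 0.3330 ≈ 7.659 mg/L.

7.7 mg/L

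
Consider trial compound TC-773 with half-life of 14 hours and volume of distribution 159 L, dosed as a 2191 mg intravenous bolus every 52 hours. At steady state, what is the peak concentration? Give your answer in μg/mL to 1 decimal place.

τ/t½ = 52/14 ≈ 3.7143, so fraction remaining f = (1/2)^(52/14) ≈ 0.0762.
At steady state, accumulation factor R = 1/(1 − e^(−kτ)) ≈ 1.0825.
Each bolus raises the concentration by D/Vd = 2191/159 ≈ 13.780 μg/mL.
Steady-state peak Cmax,ss = C₀·R ≈ 13.780 × 1.0825 ≈ 14.917 μg/mL.

14.9 μg/mL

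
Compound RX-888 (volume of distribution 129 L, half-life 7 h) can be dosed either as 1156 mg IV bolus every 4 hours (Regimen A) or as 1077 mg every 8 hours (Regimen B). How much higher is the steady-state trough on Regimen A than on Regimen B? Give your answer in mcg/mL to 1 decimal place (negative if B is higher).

Regimen A: f = (1/2)^(4/7) ≈ 0.6730; Cmin,ss = (1156/129)·f/(1−f) ≈ 18.443 mcg/mL.
Regimen B: f = (1/2)^(8/7) ≈ 0.4529; Cmin,ss = (1077/129)·f/(1−f) ≈ 6.911 mcg/mL.
Difference ≈ 18.443 − 6.911 ≈ 11.532 mcg/mL.

11.5 mcg/mL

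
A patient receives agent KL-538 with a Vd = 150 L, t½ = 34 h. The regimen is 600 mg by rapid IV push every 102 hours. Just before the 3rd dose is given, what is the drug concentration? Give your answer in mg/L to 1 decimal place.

0.6 mg/L

f = (1/2)^(τ/t½) = (1/2)^(102/34) ≈ 0.1250.
C₀ = D/Vd = 600/150 ≈ 4.000 mg/L.
Before the 3rd dose, 2 doses have been given. Superposition: Cmin = C₀·(f + f²).
≈ 4.000 × (0.1250 + 0.0156) ≈ 4.000 × 0.1406 ≈ 0.562 mg/L.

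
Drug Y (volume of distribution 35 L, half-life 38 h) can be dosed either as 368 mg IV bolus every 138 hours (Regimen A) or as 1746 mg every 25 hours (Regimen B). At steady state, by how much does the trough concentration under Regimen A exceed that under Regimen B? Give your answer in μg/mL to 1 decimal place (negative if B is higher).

Regimen A: f = (1/2)^(138/38) ≈ 0.0807; Cmin,ss = (368/35)·f/(1−f) ≈ 0.923 μg/mL.
Regimen B: f = (1/2)^(25/38) ≈ 0.6338; Cmin,ss = (1746/35)·f/(1−f) ≈ 86.340 μg/mL.
Difference ≈ 0.923 − 86.340 ≈ -85.417 μg/mL.

-85.4 μg/mL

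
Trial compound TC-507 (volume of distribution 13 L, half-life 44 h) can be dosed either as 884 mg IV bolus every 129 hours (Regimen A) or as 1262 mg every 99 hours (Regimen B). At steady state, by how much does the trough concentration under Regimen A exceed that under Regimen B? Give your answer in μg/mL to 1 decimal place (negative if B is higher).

Regimen A: f = (1/2)^(129/44) ≈ 0.1310; Cmin,ss = (884/13)·f/(1−f) ≈ 10.251 μg/mL.
Regimen B: f = (1/2)^(99/44) ≈ 0.2102; Cmin,ss = (1262/13)·f/(1−f) ≈ 25.836 μg/mL.
Difference ≈ 10.251 − 25.836 ≈ -15.585 μg/mL.

-15.6 μg/mL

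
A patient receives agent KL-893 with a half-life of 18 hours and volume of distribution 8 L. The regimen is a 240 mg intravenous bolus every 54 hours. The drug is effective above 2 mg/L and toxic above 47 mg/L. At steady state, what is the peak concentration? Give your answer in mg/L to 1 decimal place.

τ = 54 h = 3 half-lives, so f = (1/2)^3 = 0.125.
Accumulation ratio R = 1/(1 − f) = 1/0.875 = 8/7.
Single-dose peak C₀ = D/Vd = 240/8 = 30 mg/L.
Steady-state peak Cmax,ss = C₀·R = 30 × 8/7 ≈ 34.286 mg/L.
Peak 34.3 mg/L vs MTC 47 mg/L: below toxic threshold.

34.3 mg/L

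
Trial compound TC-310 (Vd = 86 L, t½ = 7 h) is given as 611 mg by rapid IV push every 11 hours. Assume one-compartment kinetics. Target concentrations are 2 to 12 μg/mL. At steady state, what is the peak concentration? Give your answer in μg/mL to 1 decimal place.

τ/t½ = 11/7 ≈ 1.5714, so fraction remaining f = (1/2)^(11/7) ≈ 0.3365.
At steady state, accumulation factor R = 1/(1 − e^(−kτ)) ≈ 1.5072.
Each bolus raises the concentration by D/Vd = 611/86 ≈ 7.105 μg/mL.
Steady-state peak Cmax,ss = C₀·R ≈ 7.105 × 1.5072 ≈ 10.709 μg/mL.
Peak 10.7 μg/mL vs MTC 12 μg/mL: below toxic threshold.

10.7 μg/mL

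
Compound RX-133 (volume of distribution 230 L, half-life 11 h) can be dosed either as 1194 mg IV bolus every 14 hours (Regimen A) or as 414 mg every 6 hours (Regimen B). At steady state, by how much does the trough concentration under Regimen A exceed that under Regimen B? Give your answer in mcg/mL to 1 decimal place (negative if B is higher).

Regimen A: f = (1/2)^(14/11) ≈ 0.4139; Cmin,ss = (1194/230)·f/(1−f) ≈ 3.666 mcg/mL.
Regimen B: f = (1/2)^(6/11) ≈ 0.6852; Cmin,ss = (414/230)·f/(1−f) ≈ 3.918 mcg/mL.
Difference ≈ 3.666 − 3.918 ≈ -0.252 mcg/mL.

-0.3 mcg/mL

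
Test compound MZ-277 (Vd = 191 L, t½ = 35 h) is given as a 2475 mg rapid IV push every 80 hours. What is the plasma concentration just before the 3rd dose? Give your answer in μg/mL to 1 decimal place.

f = (1/2)^(τ/t½) = (1/2)^(80/35) ≈ 0.2051.
C₀ = D/Vd = 2475/191 ≈ 12.958 μg/mL.
Before the 3rd dose, 2 doses have been given. Superposition: Cmin = C₀·(f + f²).
≈ 12.958 × (0.2051 + 0.0421) ≈ 12.958 × 0.2472 ≈ 3.203 μg/mL.

3.2 μg/mL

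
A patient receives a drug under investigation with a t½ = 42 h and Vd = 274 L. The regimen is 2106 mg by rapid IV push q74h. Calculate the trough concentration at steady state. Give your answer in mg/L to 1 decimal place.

3.2 mg/L

Over one 74-h interval, 74/42 ≈ 1.7619 half-lives elapse, leaving f ≈ 0.2949 of each dose.
Single-dose peak C₀ = D/Vd = 2106/274 ≈ 7.686 mg/L.
Steady-state trough Cmin,ss = C₀·f/(1−f) ≈ 7.686 × 0.2949/0.7051 ≈ 3.215 mg/L.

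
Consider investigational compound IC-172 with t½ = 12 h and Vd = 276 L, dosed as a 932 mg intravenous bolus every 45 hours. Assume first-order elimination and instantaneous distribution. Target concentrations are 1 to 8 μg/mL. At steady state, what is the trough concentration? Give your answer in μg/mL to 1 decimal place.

Over one 45-h interval, 45/12 ≈ 3.75 half-lives elapse, leaving f ≈ 0.0743 of each dose.
At steady state, accumulation factor R = 1/(1 − e^(−kτ)) ≈ 1.0803.
Single-dose peak C₀ = D/Vd = 932/276 ≈ 3.377 μg/mL.
Steady-state peak Cmax,ss = C₀·R ≈ 3.377 × 1.0803 ≈ 3.648 μg/mL.
One interval later, Cmin,ss = Cmax,ss·e^(−kτ) ≈ 3.648 × 0.0743 ≈ 0.271 μg/mL.
Trough 0.3 μg/mL vs MEC 1 μg/mL: subtherapeutic.

0.3 μg/mL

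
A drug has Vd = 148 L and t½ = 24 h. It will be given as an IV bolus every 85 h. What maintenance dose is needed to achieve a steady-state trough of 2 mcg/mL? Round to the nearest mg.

3151 mg

τ/t½ = 85/24 ≈ 3.5417, so f = (1/2)^(85/24) ≈ 0.085872.
Cmin,ss = (D/Vd)·f/(1−f), so D = Cmin,ss·Vd·(1−f)/f.
D = 2 × 148 × (1−f)/f ≈ 2 × 148 × 10.64524 ≈ 3150.99 mg.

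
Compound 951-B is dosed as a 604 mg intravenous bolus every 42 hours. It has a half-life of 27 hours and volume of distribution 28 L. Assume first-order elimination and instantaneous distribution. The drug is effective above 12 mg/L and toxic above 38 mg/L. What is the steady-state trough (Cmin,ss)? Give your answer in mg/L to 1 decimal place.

k = ln2/t½ = ln2/27 ≈ 0.025672 h⁻¹; fraction remaining f = e^(−kτ) = e^(−0.025672×42) ≈ 0.3402.
Accumulation ratio R = 1/(1 − f) ≈ 1/0.6598 ≈ 1.5156.
Each bolus raises the concentration by D/Vd = 604/28 ≈ 21.571 mg/L.
Cmax,ss = C₀/(1 − f) ≈ 21.571/0.6598 ≈ 32.693 mg/L.
Steady-state trough Cmin,ss = Cmax,ss·f ≈ 32.693 × 0.3402 ≈ 11.122 mg/L.
Trough 11.1 mg/L vs MEC 12 mg/L: subtherapeutic.

11.1 mg/L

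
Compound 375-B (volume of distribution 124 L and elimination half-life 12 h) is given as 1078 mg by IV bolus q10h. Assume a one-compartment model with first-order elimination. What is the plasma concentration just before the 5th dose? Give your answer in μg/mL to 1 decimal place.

10.0 μg/mL

f = (1/2)^(τ/t½) = (1/2)^(10/12) ≈ 0.5612.
C₀ = D/Vd = 1078/124 ≈ 8.694 μg/mL.
Before the 5th dose, 4 doses have been given. Superposition: Cmin = C₀·(f + f² + … + f^4).
≈ 8.694 × (0.5612 + 0.3149 + 0.1767 + 0.0992) ≈ 8.694 × 1.1520 ≈ 10.015 μg/mL.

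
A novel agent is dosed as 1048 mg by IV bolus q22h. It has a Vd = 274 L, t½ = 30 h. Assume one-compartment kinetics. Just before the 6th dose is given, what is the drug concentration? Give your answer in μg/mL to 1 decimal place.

5.3 μg/mL

f = (1/2)^(τ/t½) = (1/2)^(22/30) ≈ 0.6015.
C₀ = D/Vd = 1048/274 ≈ 3.825 μg/mL.
Before the 6th dose, 5 doses have been given. Superposition: Cmin = C₀·(f + f² + … + f^5).
≈ 3.825 × (0.6015 + 0.3618 + 0.2176 + 0.1309 + 0.0787) ≈ 3.825 × 1.3905 ≈ 5.319 μg/mL.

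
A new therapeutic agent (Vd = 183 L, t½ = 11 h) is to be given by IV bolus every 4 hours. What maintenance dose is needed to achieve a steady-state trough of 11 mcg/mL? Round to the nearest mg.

577 mg

τ/t½ = 4/11 ≈ 0.36364, so f = (1/2)^(4/11) ≈ 0.777203.
Cmin,ss = (D/Vd)·f/(1−f), so D = Cmin,ss·Vd·(1−f)/f.
D = 11 × 183 × (1−f)/f ≈ 11 × 183 × 0.28667 ≈ 577.07 mg.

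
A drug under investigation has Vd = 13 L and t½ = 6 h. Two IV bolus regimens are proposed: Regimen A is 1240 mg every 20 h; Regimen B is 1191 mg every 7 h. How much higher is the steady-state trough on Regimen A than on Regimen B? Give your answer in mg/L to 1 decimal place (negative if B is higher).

Regimen A: f = (1/2)^(20/6) ≈ 0.0992; Cmin,ss = (1240/13)·f/(1−f) ≈ 10.504 mg/L.
Regimen B: f = (1/2)^(7/6) ≈ 0.4454; Cmin,ss = (1191/13)·f/(1−f) ≈ 73.576 mg/L.
Difference ≈ 10.504 − 73.576 ≈ -63.072 mg/L.

-63.1 mg/L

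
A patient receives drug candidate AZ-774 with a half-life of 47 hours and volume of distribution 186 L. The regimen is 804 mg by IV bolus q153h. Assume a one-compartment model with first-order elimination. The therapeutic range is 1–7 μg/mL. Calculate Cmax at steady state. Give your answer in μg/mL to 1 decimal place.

4.8 μg/mL

Over one 153-h interval, 153/47 ≈ 3.2553 half-lives elapse, leaving f ≈ 0.1047 of each dose.
At steady state, accumulation factor R = 1/(1 − e^(−kτ)) ≈ 1.1169.
Each bolus raises the concentration by D/Vd = 804/186 ≈ 4.323 μg/mL.
Cmax,ss = C₀/(1 − f) ≈ 4.323/0.8953 ≈ 4.829 μg/mL.
Peak 4.8 μg/mL vs MTC 7 μg/mL: below toxic threshold.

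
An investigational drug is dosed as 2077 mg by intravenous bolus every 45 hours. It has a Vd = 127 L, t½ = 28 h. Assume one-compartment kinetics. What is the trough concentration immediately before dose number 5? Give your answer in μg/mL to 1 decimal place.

f = (1/2)^(τ/t½) = (1/2)^(45/28) ≈ 0.3282.
C₀ = D/Vd = 2077/127 ≈ 16.354 μg/mL.
Before the 5th dose, 4 doses have been given. Superposition: Cmin = C₀·(f + f² + … + f^4).
≈ 16.354 × (0.3282 + 0.1077 + 0.0354 + 0.0116) ≈ 16.354 × 0.4829 ≈ 7.897 μg/mL.

7.9 μg/mL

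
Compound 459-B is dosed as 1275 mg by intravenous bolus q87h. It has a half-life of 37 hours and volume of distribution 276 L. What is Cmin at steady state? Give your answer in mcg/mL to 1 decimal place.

1.1 mcg/mL

Over one 87-h interval, 87/37 ≈ 2.3514 half-lives elapse, leaving f ≈ 0.1960 of each dose.
Accumulation ratio R = 1/(1 − f) ≈ 1/0.8040 ≈ 1.2438.
Single-dose peak C₀ = D/Vd = 1275/276 ≈ 4.620 mcg/mL.
Steady-state peak Cmax,ss = C₀·R ≈ 4.620 × 1.2438 ≈ 5.746 mcg/mL.
Steady-state trough Cmin,ss = Cmax,ss·f ≈ 5.746 × 0.1960 ≈ 1.126 mcg/mL.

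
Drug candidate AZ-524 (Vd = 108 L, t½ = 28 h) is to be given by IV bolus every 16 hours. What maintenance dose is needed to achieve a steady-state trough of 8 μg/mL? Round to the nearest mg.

420 mg

τ/t½ = 16/28 ≈ 0.57143, so f = (1/2)^(16/28) ≈ 0.672950.
Cmin,ss = (D/Vd)·f/(1−f), so D = Cmin,ss·Vd·(1−f)/f.
D = 8 × 108 × (1−f)/f ≈ 8 × 108 × 0.48599 ≈ 419.90 mg.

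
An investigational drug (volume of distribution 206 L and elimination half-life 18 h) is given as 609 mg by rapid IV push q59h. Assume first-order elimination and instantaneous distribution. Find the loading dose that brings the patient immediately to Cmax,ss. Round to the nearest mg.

679 mg

f = (1/2)^(59/18) ≈ 0.103108; accumulation ratio R = 1/(1−f) ≈ 1.11496.
Loading dose to hit Cmax,ss on first dose: D_load = D_maint·R ≈ 609 × 1.11496 ≈ 679.01 mg.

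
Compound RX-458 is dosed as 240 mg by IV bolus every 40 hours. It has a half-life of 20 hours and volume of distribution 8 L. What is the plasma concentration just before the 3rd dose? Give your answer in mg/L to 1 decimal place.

f = (1/2)^(τ/t½) = (1/2)^(40/20) ≈ 0.2500.
C₀ = D/Vd = 240/8 ≈ 30.000 mg/L.
Before the 3rd dose, 2 doses have been given. Superposition: Cmin = C₀·(f + f²).
≈ 30.000 × (0.2500 + 0.0625) ≈ 30.000 × 0.3125 ≈ 9.375 mg/L.

9.4 mg/L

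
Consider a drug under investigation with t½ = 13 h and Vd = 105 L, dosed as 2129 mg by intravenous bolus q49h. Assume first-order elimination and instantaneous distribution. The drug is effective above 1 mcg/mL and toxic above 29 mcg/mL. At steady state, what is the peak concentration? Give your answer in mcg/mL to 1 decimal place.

k = ln2/t½ = ln2/13 ≈ 0.053319 h⁻¹; fraction remaining f = e^(−kτ) = e^(−0.053319×49) ≈ 0.0733.
Accumulation ratio R = 1/(1 − f) ≈ 1/0.9267 ≈ 1.0791.
Single-dose peak C₀ = D/Vd = 2129/105 ≈ 20.276 mcg/mL.
Cmax,ss = C₀/(1 − f) ≈ 20.276/0.9267 ≈ 21.880 mcg/mL.
Peak 21.9 mcg/mL vs MTC 29 mcg/mL: below toxic threshold.

21.9 mcg/mL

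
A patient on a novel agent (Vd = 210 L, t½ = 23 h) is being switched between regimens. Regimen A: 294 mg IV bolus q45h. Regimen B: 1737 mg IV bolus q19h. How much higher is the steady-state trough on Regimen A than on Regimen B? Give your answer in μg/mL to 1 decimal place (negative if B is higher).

-10.2 μg/mL

Regimen A: f = (1/2)^(45/23) ≈ 0.2576; Cmin,ss = (294/210)·f/(1−f) ≈ 0.486 μg/mL.
Regimen B: f = (1/2)^(19/23) ≈ 0.5641; Cmin,ss = (1737/210)·f/(1−f) ≈ 10.704 μg/mL.
Difference ≈ 0.486 − 10.704 ≈ -10.218 μg/mL.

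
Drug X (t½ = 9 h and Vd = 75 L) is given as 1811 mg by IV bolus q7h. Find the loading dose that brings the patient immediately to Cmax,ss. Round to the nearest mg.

4346 mg

f = (1/2)^(7/9) ≈ 0.583265; accumulation ratio R = 1/(1−f) ≈ 2.39961.
Loading dose to hit Cmax,ss on first dose: D_load = D_maint·R ≈ 1811 × 2.39961 ≈ 4345.69 mg.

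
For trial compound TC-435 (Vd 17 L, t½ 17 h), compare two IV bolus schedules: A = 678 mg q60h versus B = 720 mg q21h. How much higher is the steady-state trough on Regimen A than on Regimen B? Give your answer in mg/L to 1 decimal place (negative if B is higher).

-27.5 mg/L

Regimen A: f = (1/2)^(60/17) ≈ 0.0866; Cmin,ss = (678/17)·f/(1−f) ≈ 3.781 mg/L.
Regimen B: f = (1/2)^(21/17) ≈ 0.4248; Cmin,ss = (720/17)·f/(1−f) ≈ 31.279 mg/L.
Difference ≈ 3.781 − 31.279 ≈ -27.498 mg/L.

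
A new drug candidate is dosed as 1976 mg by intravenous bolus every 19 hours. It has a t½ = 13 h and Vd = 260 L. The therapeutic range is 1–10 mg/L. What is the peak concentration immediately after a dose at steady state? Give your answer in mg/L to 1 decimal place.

τ/t½ = 19/13 ≈ 1.4615, so fraction remaining f = (1/2)^(19/13) ≈ 0.3631.
At steady state, accumulation factor R = 1/(1 − e^(−kτ)) ≈ 1.5701.
Single-dose peak C₀ = D/Vd = 1976/260 ≈ 7.600 mg/L.
Cmax,ss = C₀/(1 − f) ≈ 7.600/0.6369 ≈ 11.933 mg/L.
Peak 11.9 mg/L vs MTC 10 mg/L: exceeds toxic threshold.

11.9 mg/L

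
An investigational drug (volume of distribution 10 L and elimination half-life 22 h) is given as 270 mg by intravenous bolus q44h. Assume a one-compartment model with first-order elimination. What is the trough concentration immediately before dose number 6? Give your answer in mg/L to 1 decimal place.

f = (1/2)^(τ/t½) = (1/2)^(44/22) ≈ 0.2500.
C₀ = D/Vd = 270/10 ≈ 27.000 mg/L.
Before the 6th dose, 5 doses have been given. Superposition: Cmin = C₀·(f + f² + … + f^5).
≈ 27.000 × (0.2500 + 0.0625 + 0.0156 + 0.0039 + 0.0010) ≈ 27.000 × 0.3330 ≈ 8.991 mg/L.

9.0 mg/L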